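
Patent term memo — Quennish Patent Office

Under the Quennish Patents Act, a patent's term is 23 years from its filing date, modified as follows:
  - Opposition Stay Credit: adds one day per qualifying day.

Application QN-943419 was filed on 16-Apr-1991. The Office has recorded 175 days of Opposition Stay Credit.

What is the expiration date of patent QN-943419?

2014-10-08

Base term: filing date + 23 years → 16 April 2014.
Opposition Stay Credit: +175 days → 8 October 2014.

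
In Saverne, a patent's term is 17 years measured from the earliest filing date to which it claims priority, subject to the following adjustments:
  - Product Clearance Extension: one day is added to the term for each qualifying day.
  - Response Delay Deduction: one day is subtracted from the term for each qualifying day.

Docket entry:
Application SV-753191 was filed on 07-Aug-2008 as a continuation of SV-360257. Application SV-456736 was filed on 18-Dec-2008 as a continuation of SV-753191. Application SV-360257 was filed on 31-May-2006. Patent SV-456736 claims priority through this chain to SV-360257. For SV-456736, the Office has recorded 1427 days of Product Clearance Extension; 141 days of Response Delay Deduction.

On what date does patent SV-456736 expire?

Earliest priority filing: 31 May 2006.
Base term: 31 May 2006 + 17 years → 31 May 2023.
Product Clearance Extension: +1427 days → 27 April 2027.
Response Delay Deduction: −141 days → 7 December 2026.

December 7, 2026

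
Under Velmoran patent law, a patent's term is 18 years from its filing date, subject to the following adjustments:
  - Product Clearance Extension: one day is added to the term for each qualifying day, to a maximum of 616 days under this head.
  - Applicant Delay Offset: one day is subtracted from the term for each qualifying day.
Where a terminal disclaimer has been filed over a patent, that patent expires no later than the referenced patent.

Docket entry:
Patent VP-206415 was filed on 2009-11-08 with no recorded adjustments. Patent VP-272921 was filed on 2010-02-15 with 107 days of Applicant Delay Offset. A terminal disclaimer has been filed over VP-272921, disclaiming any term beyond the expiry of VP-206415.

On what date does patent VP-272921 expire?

Natural term of VP-272921:
  Base: filing + 18 years → 15 February 2028.
  Applicant Delay Offset: −107 days → 31 October 2027.
Expiry of referenced patent VP-206415:
  Base: filing + 18 years → 8 November 2027.
Terminal disclaimer: VP-272921 expires on the earlier of 31 October 2027 and 8 November 2027.

October 31, 2027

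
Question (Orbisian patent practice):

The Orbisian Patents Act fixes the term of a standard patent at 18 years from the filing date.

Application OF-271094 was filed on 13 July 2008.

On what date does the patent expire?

Filing date + 18 years → 13 July 2026.

2026-07-13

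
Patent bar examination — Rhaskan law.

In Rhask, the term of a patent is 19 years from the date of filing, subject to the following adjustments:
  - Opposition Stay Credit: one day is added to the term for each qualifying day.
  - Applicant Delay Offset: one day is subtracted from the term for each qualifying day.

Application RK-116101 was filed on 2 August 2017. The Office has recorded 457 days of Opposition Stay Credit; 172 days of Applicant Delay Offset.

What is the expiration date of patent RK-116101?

2037-05-14

Base term: filing date + 19 years → 2 August 2036.
Opposition Stay Credit: +457 days → 2 November 2037.
Applicant Delay Offset: −172 days → 14 May 2037.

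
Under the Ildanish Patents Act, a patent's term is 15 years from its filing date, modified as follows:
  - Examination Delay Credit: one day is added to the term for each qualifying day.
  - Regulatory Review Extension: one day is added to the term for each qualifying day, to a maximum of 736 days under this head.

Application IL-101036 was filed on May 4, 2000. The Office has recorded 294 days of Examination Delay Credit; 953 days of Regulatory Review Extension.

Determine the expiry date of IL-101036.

Base term: filing date + 15 years → 4 May 2015.
Examination Delay Credit: +294 days → 22 February 2016.
Regulatory Review Extension: 953 days claimed exceeds the 736-day cap, so +736 days → 27 February 2018.

2018-02-27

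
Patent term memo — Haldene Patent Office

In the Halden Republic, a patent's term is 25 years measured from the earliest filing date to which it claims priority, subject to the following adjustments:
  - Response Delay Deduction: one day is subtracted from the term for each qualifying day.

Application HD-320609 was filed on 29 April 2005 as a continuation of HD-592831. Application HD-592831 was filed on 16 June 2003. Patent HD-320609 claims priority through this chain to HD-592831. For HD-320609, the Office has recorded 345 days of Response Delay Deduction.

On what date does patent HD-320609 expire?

Earliest priority filing: 16 June 2003.
Base term: 16 June 2003 + 25 years → 16 June 2028.
Response Delay Deduction: −345 days → 7 July 2027.

2027-07-07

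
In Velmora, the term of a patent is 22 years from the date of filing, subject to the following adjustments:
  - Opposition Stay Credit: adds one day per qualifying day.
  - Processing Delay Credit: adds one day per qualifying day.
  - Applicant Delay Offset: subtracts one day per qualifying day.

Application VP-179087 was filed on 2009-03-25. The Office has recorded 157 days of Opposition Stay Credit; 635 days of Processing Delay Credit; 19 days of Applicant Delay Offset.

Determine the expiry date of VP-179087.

May 6, 2033

Base term: filing date + 22 years → 25 March 2031.
Opposition Stay Credit: +157 days → 29 August 2031.
Processing Delay Credit: +635 days → 25 May 2033.
Applicant Delay Offset: −19 days → 6 May 2033.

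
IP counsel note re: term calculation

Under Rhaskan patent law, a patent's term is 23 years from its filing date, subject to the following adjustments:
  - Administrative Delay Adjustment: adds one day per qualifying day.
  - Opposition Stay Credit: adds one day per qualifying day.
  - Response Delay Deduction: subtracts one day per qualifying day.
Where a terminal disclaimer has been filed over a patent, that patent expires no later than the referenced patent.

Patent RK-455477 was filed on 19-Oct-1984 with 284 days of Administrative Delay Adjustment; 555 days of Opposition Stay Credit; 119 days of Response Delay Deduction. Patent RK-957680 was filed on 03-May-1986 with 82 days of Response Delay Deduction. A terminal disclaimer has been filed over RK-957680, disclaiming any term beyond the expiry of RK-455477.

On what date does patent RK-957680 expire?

Natural term of RK-957680:
  Base: filing + 23 years → 3 May 2009.
  Response Delay Deduction: −82 days → 10 February 2009.
Expiry of referenced patent RK-455477:
  Base: filing + 23 years → 19 October 2007.
  Administrative Delay Adjustment: +284 days → 29 July 2008.
  Opposition Stay Credit: +555 days → 4 February 2010.
  Response Delay Deduction: −119 days → 8 October 2009.
Terminal disclaimer: RK-957680 expires on the earlier of 10 February 2009 and 8 October 2009.

2009-02-10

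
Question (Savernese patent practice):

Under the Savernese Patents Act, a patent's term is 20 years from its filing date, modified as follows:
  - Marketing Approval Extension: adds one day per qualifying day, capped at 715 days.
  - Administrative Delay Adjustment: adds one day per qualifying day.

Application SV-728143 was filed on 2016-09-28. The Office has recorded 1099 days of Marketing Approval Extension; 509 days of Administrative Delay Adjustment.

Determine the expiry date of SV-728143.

Base term: filing date + 20 years → 28 September 2036.
Marketing Approval Extension: 1099 days claimed exceeds the 715-day cap, so +715 days → 13 September 2038.
Administrative Delay Adjustment: +509 days → 4 February 2040.

February 4, 2040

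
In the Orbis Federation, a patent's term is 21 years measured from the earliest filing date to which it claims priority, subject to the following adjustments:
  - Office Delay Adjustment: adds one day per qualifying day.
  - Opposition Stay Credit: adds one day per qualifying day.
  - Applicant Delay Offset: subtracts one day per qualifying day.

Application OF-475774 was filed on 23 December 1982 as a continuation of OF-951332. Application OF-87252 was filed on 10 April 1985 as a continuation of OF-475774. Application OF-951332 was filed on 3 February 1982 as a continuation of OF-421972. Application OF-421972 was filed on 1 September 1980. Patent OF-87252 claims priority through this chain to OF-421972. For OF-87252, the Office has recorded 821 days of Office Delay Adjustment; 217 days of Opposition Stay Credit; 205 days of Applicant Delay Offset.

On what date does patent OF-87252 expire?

2003-12-13

Earliest priority filing: 1 September 1980.
Base term: 1 September 1980 + 21 years → 1 September 2001.
Office Delay Adjustment: +821 days → 1 December 2003.
Opposition Stay Credit: +217 days → 5 July 2004.
Applicant Delay Offset: −205 days → 13 December 2003.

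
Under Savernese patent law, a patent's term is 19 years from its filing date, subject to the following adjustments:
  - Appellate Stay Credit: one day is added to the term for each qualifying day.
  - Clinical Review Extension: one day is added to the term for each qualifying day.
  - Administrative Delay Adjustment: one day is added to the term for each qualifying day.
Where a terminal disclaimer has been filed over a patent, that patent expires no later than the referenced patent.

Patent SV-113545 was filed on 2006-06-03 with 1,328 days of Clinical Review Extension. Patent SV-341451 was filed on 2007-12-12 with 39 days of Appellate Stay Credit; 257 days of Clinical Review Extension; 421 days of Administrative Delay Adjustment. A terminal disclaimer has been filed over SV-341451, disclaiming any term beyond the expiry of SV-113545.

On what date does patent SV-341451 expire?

2028-11-28

Natural term of SV-341451:
  Base: filing + 19 years → 12 December 2026.
  Appellate Stay Credit: +39 days → 20 January 2027.
  Clinical Review Extension: +257 days → 4 October 2027.
  Administrative Delay Adjustment: +421 days → 28 November 2028.
Expiry of referenced patent SV-113545:
  Base: filing + 19 years → 3 June 2025.
  Clinical Review Extension: +1328 days → 21 January 2029.
Terminal disclaimer: SV-341451 expires on the earlier of 28 November 2028 and 21 January 2029.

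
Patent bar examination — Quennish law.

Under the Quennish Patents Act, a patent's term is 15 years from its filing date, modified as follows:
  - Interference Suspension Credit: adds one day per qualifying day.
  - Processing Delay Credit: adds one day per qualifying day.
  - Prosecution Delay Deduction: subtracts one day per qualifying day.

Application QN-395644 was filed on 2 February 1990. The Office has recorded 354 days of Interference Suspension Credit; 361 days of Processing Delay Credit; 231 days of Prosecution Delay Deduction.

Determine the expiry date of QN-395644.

Base term: filing date + 15 years → 2 February 2005.
Interference Suspension Credit: +354 days → 22 January 2006.
Processing Delay Credit: +361 days → 18 January 2007.
Prosecution Delay Deduction: −231 days → 1 June 2006.

June 1, 2006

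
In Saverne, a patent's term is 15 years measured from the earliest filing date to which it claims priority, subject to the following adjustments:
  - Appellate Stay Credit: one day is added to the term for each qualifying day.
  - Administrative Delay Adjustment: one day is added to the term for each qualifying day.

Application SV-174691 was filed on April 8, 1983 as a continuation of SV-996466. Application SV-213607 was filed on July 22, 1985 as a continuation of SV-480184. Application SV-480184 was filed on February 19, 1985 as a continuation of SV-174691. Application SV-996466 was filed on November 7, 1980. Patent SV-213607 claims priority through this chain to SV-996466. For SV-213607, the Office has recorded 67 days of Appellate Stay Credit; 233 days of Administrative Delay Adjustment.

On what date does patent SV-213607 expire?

Earliest priority filing: 7 November 1980.
Base term: 7 November 1980 + 15 years → 7 November 1995.
Appellate Stay Credit: +67 days → 13 January 1996.
Administrative Delay Adjustment: +233 days → 2 September 1996.

September 2, 1996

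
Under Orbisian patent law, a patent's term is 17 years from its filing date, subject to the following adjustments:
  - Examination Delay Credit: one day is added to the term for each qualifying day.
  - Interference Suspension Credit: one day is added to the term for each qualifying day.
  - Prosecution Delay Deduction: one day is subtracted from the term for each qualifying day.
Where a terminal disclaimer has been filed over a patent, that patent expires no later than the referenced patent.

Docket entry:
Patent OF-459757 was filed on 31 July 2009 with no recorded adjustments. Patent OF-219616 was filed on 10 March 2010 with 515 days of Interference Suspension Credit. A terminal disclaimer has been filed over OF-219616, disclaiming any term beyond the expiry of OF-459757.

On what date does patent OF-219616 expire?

Natural term of OF-219616:
  Base: filing + 17 years → 10 March 2027.
  Interference Suspension Credit: +515 days → 6 August 2028.
Expiry of referenced patent OF-459757:
  Base: filing + 17 years → 31 July 2026.
Terminal disclaimer: OF-219616 expires on the earlier of 6 August 2028 and 31 July 2026.

2026-07-31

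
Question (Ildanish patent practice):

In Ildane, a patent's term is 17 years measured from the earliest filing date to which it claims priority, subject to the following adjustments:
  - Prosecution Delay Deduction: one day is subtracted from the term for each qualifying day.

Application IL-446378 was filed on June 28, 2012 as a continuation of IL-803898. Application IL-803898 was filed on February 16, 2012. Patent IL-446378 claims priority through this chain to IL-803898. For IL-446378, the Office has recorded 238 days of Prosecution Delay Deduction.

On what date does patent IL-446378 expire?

June 23, 2028

Earliest priority filing: 16 February 2012.
Base term: 16 February 2012 + 17 years → 16 February 2029.
Prosecution Delay Deduction: −238 days → 23 June 2028.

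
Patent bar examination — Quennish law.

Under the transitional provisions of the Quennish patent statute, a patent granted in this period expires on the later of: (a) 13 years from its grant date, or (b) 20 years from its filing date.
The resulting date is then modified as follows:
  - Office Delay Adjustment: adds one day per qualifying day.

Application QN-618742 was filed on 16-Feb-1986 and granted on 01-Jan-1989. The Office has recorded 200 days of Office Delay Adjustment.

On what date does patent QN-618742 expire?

(a) grant + 13 years → 1 January 2002.
(b) filing + 20 years → 16 February 2006.
Later of the two: 16 February 2006.
Office Delay Adjustment: +200 days → 4 September 2006.

September 4, 2006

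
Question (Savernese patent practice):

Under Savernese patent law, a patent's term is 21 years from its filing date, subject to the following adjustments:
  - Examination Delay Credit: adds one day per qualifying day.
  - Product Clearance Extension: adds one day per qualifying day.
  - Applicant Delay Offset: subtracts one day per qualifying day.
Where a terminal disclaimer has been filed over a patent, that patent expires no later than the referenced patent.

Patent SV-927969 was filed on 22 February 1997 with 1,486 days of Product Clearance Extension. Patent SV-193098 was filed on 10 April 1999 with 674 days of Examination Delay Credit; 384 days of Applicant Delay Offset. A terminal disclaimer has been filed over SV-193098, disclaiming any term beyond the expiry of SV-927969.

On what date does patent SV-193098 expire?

2021-01-25

Natural term of SV-193098:
  Base: filing + 21 years → 10 April 2020.
  Examination Delay Credit: +674 days → 13 February 2022.
  Applicant Delay Offset: −384 days → 25 January 2021.
Expiry of referenced patent SV-927969:
  Base: filing + 21 years → 22 February 2018.
  Product Clearance Extension: +1486 days → 19 March 2022.
Terminal disclaimer: SV-193098 expires on the earlier of 25 January 2021 and 19 March 2022.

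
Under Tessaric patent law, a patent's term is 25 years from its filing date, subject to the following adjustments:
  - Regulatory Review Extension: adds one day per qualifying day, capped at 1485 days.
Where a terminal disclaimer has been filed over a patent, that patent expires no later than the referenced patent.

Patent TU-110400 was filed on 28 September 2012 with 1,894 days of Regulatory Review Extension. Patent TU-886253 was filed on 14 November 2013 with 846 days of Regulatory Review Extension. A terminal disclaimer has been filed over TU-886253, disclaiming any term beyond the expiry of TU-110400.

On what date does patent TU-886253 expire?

March 9, 2041

Natural term of TU-886253:
  Base: filing + 25 years → 14 November 2038.
  Regulatory Review Extension: 846 days (within the 1485-day cap) → +846 days → 9 March 2041.
Expiry of referenced patent TU-110400:
  Base: filing + 25 years → 28 September 2037.
  Regulatory Review Extension: 1894 days claimed exceeds the 1485-day cap, so +1485 days → 22 October 2041.
Terminal disclaimer: TU-886253 expires on the earlier of 9 March 2041 and 22 October 2041.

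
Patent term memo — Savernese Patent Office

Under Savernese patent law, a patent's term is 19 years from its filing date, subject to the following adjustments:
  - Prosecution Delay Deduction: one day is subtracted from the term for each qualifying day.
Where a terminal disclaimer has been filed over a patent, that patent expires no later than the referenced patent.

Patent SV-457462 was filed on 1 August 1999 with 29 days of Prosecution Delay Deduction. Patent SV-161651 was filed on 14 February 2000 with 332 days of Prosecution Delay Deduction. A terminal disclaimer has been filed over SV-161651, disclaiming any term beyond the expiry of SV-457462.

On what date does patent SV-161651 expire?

Natural term of SV-161651:
  Base: filing + 19 years → 14 February 2019.
  Prosecution Delay Deduction: −332 days → 19 March 2018.
Expiry of referenced patent SV-457462:
  Base: filing + 19 years → 1 August 2018.
  Prosecution Delay Deduction: −29 days → 3 July 2018.
Terminal disclaimer: SV-161651 expires on the earlier of 19 March 2018 and 3 July 2018.

March 19, 2018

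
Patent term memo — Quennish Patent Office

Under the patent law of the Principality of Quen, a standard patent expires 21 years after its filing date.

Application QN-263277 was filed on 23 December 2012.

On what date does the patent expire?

2033-12-23

Filing date + 21 years → 23 December 2033.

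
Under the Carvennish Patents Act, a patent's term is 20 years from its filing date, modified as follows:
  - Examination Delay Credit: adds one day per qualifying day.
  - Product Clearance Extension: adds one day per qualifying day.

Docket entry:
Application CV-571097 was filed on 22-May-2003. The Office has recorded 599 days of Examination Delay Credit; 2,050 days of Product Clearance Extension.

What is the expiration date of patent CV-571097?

2030-08-22

Base term: filing date + 20 years → 22 May 2023.
Examination Delay Credit: +599 days → 10 January 2025.
Product Clearance Extension: +2050 days → 22 August 2030.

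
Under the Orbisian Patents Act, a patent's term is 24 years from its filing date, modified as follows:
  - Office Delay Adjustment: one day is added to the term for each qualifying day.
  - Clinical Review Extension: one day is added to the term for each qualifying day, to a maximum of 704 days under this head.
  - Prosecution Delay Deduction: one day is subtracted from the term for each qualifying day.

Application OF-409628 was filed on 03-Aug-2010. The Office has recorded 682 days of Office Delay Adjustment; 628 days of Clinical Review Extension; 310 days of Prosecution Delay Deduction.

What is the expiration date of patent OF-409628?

April 29, 2037

Base term: filing date + 24 years → 3 August 2034.
Office Delay Adjustment: +682 days → 15 June 2036.
Clinical Review Extension: 628 days (within the 704-day cap) → +628 days → 5 March 2038.
Prosecution Delay Deduction: −310 days → 29 April 2037.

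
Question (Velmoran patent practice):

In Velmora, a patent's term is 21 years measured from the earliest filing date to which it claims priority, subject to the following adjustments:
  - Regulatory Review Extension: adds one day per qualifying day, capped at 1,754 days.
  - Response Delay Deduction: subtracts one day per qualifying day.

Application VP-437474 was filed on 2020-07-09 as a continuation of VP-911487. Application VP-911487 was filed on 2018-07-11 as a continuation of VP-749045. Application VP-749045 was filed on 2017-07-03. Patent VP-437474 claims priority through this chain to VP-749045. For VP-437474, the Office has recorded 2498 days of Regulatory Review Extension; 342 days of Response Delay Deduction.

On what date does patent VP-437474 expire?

2042-05-15

Earliest priority filing: 3 July 2017.
Base term: 3 July 2017 + 21 years → 3 July 2038.
Regulatory Review Extension: 2498 days claimed exceeds the 1754-day cap, so +1754 days → 22 April 2043.
Response Delay Deduction: −342 days → 15 May 2042.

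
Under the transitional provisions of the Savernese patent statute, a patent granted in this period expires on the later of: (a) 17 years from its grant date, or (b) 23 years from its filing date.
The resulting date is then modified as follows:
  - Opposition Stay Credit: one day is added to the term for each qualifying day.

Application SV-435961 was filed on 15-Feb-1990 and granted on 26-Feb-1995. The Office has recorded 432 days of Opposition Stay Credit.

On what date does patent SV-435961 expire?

(a) grant + 17 years → 26 February 2012.
(b) filing + 23 years → 15 February 2013.
Later of the two: 15 February 2013.
Opposition Stay Credit: +432 days → 23 April 2014.

April 23, 2014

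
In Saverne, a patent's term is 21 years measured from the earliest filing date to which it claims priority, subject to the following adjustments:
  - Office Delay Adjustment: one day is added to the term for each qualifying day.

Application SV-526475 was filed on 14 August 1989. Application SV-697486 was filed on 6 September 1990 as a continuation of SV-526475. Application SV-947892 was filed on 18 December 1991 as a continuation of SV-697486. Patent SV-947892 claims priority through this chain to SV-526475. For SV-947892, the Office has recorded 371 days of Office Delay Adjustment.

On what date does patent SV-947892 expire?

August 20, 2011

Earliest priority filing: 14 August 1989.
Base term: 14 August 1989 + 21 years → 14 August 2010.
Office Delay Adjustment: +371 days → 20 August 2011.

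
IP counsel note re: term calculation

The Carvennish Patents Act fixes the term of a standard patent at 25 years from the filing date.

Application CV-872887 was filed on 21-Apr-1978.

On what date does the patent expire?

April 21, 2003

Filing date + 25 years → 21 April 2003.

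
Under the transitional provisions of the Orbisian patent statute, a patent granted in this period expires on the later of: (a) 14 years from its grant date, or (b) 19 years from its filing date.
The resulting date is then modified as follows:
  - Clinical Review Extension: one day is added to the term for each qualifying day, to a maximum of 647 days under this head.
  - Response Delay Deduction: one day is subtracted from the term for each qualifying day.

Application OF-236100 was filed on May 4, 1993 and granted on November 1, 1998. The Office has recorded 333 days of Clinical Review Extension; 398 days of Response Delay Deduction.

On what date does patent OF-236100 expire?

August 28, 2012

(a) grant + 14 years → 1 November 2012.
(b) filing + 19 years → 4 May 2012.
Later of the two: 1 November 2012.
Clinical Review Extension: 333 days (within the 647-day cap) → +333 days → 30 September 2013.
Response Delay Deduction: −398 days → 28 August 2012.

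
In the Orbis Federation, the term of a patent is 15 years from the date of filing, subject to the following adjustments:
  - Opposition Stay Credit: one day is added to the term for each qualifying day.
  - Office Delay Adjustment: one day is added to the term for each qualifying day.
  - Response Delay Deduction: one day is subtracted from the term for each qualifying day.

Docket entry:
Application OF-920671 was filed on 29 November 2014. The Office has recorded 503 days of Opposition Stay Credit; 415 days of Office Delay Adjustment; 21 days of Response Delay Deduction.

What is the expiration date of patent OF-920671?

Base term: filing date + 15 years → 29 November 2029.
Opposition Stay Credit: +503 days → 16 April 2031.
Office Delay Adjustment: +415 days → 4 June 2032.
Response Delay Deduction: −21 days → 14 May 2032.

2032-05-14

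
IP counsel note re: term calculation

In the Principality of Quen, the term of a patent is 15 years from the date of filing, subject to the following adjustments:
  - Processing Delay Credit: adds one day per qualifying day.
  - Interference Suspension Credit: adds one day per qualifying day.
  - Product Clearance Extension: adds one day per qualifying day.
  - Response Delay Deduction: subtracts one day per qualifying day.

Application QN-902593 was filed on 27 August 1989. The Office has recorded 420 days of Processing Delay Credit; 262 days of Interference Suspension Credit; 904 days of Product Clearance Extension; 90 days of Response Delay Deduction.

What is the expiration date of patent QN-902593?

October 1, 2008

Base term: filing date + 15 years → 27 August 2004.
Processing Delay Credit: +420 days → 21 October 2005.
Interference Suspension Credit: +262 days → 10 July 2006.
Product Clearance Extension: +904 days → 30 December 2008.
Response Delay Deduction: −90 days → 1 October 2008.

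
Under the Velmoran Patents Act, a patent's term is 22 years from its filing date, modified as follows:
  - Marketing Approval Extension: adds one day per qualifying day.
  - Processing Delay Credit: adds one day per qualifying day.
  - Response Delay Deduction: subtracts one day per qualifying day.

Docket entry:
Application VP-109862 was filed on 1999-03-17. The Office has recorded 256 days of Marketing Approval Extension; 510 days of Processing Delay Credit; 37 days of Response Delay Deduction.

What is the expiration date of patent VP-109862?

March 16, 2023

Base term: filing date + 22 years → 17 March 2021.
Marketing Approval Extension: +256 days → 28 November 2021.
Processing Delay Credit: +510 days → 22 April 2023.
Response Delay Deduction: −37 days → 16 March 2023.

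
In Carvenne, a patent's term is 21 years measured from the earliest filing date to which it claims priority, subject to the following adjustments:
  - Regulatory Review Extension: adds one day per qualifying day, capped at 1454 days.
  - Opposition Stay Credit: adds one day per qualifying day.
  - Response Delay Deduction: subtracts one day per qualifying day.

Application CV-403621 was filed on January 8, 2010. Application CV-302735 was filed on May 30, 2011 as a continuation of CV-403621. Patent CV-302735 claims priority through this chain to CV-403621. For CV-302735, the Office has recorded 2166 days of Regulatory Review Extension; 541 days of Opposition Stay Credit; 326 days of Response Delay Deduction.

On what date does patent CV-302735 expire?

Earliest priority filing: 8 January 2010.
Base term: 8 January 2010 + 21 years → 8 January 2031.
Regulatory Review Extension: 2166 days claimed exceeds the 1454-day cap, so +1454 days → 1 January 2035.
Opposition Stay Credit: +541 days → 25 June 2036.
Response Delay Deduction: −326 days → 4 August 2035.

2035-08-04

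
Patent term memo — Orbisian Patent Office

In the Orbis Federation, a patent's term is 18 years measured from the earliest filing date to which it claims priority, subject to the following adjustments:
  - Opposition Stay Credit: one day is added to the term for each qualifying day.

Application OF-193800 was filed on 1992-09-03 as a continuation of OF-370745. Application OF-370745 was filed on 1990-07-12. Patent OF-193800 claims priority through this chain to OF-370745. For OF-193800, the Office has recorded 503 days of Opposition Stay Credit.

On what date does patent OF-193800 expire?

Earliest priority filing: 12 July 1990.
Base term: 12 July 1990 + 18 years → 12 July 2008.
Opposition Stay Credit: +503 days → 27 November 2009.

November 27, 2009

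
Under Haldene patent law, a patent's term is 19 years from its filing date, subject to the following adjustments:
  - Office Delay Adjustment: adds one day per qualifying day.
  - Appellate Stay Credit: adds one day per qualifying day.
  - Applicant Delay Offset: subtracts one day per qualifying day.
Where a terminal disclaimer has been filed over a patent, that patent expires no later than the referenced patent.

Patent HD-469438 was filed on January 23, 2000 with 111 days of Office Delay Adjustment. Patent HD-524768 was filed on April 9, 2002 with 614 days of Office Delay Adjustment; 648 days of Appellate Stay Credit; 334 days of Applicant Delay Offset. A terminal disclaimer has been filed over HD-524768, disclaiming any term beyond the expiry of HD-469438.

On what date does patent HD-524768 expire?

Natural term of HD-524768:
  Base: filing + 19 years → 9 April 2021.
  Office Delay Adjustment: +614 days → 14 December 2022.
  Appellate Stay Credit: +648 days → 22 September 2024.
  Applicant Delay Offset: −334 days → 24 October 2023.
Expiry of referenced patent HD-469438:
  Base: filing + 19 years → 23 January 2019.
  Office Delay Adjustment: +111 days → 14 May 2019.
Terminal disclaimer: HD-524768 expires on the earlier of 24 October 2023 and 14 May 2019.

May 14, 2019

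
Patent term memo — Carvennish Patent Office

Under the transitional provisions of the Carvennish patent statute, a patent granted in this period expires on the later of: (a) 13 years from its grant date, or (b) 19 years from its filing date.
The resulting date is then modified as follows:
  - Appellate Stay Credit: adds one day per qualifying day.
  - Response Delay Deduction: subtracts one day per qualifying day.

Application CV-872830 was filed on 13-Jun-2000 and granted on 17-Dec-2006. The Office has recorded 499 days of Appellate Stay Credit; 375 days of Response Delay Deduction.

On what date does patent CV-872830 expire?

April 19, 2020

(a) grant + 13 years → 17 December 2019.
(b) filing + 19 years → 13 June 2019.
Later of the two: 17 December 2019.
Appellate Stay Credit: +499 days → 29 April 2021.
Response Delay Deduction: −375 days → 19 April 2020.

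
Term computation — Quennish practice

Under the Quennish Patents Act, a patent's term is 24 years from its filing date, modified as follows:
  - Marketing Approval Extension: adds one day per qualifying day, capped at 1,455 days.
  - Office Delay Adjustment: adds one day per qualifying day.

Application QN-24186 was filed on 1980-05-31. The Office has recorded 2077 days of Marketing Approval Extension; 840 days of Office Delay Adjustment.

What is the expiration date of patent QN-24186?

2010-09-12

Base term: filing date + 24 years → 31 May 2004.
Marketing Approval Extension: 2077 days claimed exceeds the 1455-day cap, so +1455 days → 25 May 2008.
Office Delay Adjustment: +840 days → 12 September 2010.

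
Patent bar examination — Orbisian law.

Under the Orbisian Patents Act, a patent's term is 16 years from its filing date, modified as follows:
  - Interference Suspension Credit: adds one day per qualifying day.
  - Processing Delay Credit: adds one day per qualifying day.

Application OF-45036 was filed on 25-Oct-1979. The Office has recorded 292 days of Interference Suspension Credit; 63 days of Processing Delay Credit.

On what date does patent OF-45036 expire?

Base term: filing date + 16 years → 25 October 1995.
Interference Suspension Credit: +292 days → 12 August 1996.
Processing Delay Credit: +63 days → 14 October 1996.

October 14, 1996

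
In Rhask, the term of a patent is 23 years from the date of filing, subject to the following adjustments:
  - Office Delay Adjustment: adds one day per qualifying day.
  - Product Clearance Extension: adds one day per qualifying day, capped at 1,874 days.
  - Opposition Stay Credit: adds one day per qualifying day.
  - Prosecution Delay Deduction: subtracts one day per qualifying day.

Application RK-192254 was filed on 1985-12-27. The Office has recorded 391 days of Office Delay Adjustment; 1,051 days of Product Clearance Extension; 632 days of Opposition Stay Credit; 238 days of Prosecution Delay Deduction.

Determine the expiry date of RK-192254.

January 6, 2014

Base term: filing date + 23 years → 27 December 2008.
Office Delay Adjustment: +391 days → 22 January 2010.
Product Clearance Extension: 1051 days (within the 1874-day cap) → +1051 days → 8 December 2012.
Opposition Stay Credit: +632 days → 1 September 2014.
Prosecution Delay Deduction: −238 days → 6 January 2014.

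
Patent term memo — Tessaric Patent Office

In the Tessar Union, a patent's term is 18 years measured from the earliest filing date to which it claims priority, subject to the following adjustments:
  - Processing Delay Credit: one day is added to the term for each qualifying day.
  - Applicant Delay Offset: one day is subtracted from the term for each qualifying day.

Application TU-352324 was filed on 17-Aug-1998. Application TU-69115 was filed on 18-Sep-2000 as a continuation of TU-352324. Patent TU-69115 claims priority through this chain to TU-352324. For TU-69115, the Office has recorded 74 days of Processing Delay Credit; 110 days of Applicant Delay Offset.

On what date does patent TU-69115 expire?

2016-07-12

Earliest priority filing: 17 August 1998.
Base term: 17 August 1998 + 18 years → 17 August 2016.
Processing Delay Credit: +74 days → 30 October 2016.
Applicant Delay Offset: −110 days → 12 July 2016.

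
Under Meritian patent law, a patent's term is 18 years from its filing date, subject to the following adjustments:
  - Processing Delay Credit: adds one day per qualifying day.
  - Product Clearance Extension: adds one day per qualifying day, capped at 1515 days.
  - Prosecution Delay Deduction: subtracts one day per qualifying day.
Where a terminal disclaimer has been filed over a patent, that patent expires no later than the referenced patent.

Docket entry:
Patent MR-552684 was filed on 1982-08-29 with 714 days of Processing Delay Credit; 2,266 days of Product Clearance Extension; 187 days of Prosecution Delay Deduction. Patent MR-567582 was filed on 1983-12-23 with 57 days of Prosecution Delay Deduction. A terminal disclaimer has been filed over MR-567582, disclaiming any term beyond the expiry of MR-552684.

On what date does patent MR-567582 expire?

October 27, 2001

Natural term of MR-567582:
  Base: filing + 18 years → 23 December 2001.
  Prosecution Delay Deduction: −57 days → 27 October 2001.
Expiry of referenced patent MR-552684:
  Base: filing + 18 years → 29 August 2000.
  Processing Delay Credit: +714 days → 13 August 2002.
  Product Clearance Extension: 2266 days claimed exceeds the 1515-day cap, so +1515 days → 6 October 2006.
  Prosecution Delay Deduction: −187 days → 2 April 2006.
Terminal disclaimer: MR-567582 expires on the earlier of 27 October 2001 and 2 April 2006.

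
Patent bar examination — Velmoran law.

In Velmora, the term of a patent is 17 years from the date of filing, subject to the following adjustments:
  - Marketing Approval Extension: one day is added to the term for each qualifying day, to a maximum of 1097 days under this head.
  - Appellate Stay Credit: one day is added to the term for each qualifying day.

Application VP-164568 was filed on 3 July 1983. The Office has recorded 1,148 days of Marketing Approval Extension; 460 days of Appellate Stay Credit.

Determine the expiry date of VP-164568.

Base term: filing date + 17 years → 3 July 2000.
Marketing Approval Extension: 1148 days claimed exceeds the 1097-day cap, so +1097 days → 5 July 2003.
Appellate Stay Credit: +460 days → 7 October 2004.

October 7, 2004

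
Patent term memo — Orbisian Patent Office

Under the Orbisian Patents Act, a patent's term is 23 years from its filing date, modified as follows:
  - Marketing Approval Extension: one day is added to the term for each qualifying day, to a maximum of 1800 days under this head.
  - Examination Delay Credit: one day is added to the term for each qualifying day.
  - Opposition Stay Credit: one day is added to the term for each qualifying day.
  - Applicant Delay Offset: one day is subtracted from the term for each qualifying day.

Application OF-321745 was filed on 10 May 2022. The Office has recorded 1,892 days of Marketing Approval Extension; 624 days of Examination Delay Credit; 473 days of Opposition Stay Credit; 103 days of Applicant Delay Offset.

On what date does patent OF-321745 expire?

Base term: filing date + 23 years → 10 May 2045.
Marketing Approval Extension: 1892 days claimed exceeds the 1800-day cap, so +1800 days → 14 April 2050.
Examination Delay Credit: +624 days → 29 December 2051.
Opposition Stay Credit: +473 days → 15 April 2053.
Applicant Delay Offset: −103 days → 2 January 2053.

2053-01-02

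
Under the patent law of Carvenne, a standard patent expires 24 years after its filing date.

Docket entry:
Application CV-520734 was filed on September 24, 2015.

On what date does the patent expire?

September 24, 2039

Filing date + 24 years → 24 September 2039.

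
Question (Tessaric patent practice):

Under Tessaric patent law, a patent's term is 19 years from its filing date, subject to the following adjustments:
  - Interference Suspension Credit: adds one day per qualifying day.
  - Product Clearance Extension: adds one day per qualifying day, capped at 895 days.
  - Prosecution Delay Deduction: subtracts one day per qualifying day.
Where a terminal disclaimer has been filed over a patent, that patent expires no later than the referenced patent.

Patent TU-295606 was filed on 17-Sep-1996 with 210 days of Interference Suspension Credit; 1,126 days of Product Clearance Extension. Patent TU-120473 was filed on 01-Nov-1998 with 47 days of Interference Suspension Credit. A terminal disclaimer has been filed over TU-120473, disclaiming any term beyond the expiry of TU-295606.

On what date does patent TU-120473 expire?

December 18, 2017

Natural term of TU-120473:
  Base: filing + 19 years → 1 November 2017.
  Interference Suspension Credit: +47 days → 18 December 2017.
Expiry of referenced patent TU-295606:
  Base: filing + 19 years → 17 September 2015.
  Interference Suspension Credit: +210 days → 14 April 2016.
  Product Clearance Extension: 1126 days claimed exceeds the 895-day cap, so +895 days → 26 September 2018.
Terminal disclaimer: TU-120473 expires on the earlier of 18 December 2017 and 26 September 2018.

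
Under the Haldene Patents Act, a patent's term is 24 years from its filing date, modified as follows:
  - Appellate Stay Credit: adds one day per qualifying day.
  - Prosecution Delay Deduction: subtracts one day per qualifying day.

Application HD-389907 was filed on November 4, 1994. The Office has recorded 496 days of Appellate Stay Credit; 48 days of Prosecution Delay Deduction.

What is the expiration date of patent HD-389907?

Base term: filing date + 24 years → 4 November 2018.
Appellate Stay Credit: +496 days → 14 March 2020.
Prosecution Delay Deduction: −48 days → 26 January 2020.

January 26, 2020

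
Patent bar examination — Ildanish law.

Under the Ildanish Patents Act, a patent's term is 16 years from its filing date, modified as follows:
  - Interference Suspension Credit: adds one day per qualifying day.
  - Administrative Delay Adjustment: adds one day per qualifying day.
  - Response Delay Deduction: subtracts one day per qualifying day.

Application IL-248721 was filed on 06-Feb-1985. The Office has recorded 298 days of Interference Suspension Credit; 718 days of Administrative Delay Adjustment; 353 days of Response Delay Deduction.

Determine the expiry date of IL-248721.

December 1, 2002

Base term: filing date + 16 years → 6 February 2001.
Interference Suspension Credit: +298 days → 1 December 2001.
Administrative Delay Adjustment: +718 days → 19 November 2003.
Response Delay Deduction: −353 days → 1 December 2002.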